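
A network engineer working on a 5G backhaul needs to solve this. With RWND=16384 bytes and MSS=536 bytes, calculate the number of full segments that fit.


Given: RWND = 16384 bytes, MSS = 536 bytes
Full segments = floor(RWND / MSS)
Full segments = floor(16384 / 536)
Full segments = floor(30.5672) = 30

30


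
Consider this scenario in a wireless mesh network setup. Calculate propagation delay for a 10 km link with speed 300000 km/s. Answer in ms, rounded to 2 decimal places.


Given: distance = 10 km, speed = 300000 km/s
Delay = distance / speed = 10 / 300000 seconds
Delay in ms = 10 * 1000 / 300000
Delay = 0.0333 ms
Rounded to 2 dp = 0.03 ms

0.03


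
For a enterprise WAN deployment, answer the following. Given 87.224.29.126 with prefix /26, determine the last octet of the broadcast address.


Given: IP = 87.224.29.126, prefix = /26
Host bits = 32 - 26 = 6
Network last octet = 126 AND mask = 64
Host part size = 2^6 - 1 = 63
Broadcast last octet = 64 OR 63 = 127

127


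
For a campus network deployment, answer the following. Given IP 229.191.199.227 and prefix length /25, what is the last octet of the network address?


Given: IP = 229.191.199.227, prefix = /25
Subnet mask = 255.255.255.128
Last octet of IP: 227
Last octet of mask: 128
Network last octet = 227 AND 128 = 128

128


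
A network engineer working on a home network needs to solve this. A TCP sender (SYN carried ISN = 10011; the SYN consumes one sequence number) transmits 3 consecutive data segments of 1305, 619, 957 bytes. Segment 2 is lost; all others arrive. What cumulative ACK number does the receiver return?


SYN uses sequence number 10011; first data byte = ISN + 1 = 10012.
Segment 1: SEQ = 10012, len = 1305 B, covers [10012, 11316]
Segment 2: SEQ = 11317, len = 619 B, covers [11317, 11935] [LOST]
Segment 3: SEQ = 11936, len = 957 B, covers [11936, 12892]
In-order data received: bytes [10012, 11316] (segments 1..1).
Segment 2 missing -> gap begins at byte 11317; later segments buffered out of order.
Cumulative ACK = next expected in-order byte = 10012 + 1305 = 11317

11317


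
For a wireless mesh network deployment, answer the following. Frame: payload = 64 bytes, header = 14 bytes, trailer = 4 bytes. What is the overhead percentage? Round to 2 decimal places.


Given: payload = 64 B, header = 14 B, trailer = 4 B
Overhead bytes = header + trailer = 14 + 4 = 18
Total frame = payload + overhead = 64 + 18 = 82
Overhead % = 18 / 82 * 100 = 21.9512% -> 21.95% (2 dp)

21.95


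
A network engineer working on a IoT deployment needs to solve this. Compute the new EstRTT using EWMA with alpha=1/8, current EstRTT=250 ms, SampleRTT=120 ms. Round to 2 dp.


Given: EstRTT = 250 ms, SampleRTT = 120 ms, alpha = 1/8
New EstRTT = (1 - alpha) * EstRTT + alpha * SampleRTT
(7/8) * 250 = 218.75
(1/8) * 120 = 15
New EstRTT = 218.75 + 15 = 233.75 ms -> 233.75 ms (2 dp)

233.75


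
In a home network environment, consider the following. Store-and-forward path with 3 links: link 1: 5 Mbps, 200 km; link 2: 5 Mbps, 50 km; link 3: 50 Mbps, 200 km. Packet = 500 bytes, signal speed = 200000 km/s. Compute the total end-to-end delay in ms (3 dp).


Packet = 500 bytes = 4000 bits. Store-and-forward: sum (t_trans + t_prop) per link.
Link 1: t_trans = 4000/(5*10^6) s = 0.8000 ms; t_prop = 200/200000 s = 1.0000 ms; subtotal = 1.8000 ms
Link 2: t_trans = 4000/(5*10^6) s = 0.8000 ms; t_prop = 50/200000 s = 0.2500 ms; subtotal = 1.0500 ms
Link 3: t_trans = 4000/(50*10^6) s = 0.0800 ms; t_prop = 200/200000 s = 1.0000 ms; subtotal = 1.0800 ms
End-to-end = 1.8000 + 1.0500 + 1.0800 = 3.9300 ms -> 3.930 ms (3 dp)

3.930


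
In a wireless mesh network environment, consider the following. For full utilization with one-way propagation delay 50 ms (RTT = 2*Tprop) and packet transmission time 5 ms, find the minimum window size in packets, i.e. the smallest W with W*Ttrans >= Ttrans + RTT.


Given: Ttrans = 5 ms, RTT = 100 ms (= 2 * Tprop, Tprop = 50 ms)
Time until first ACK returns = Ttrans + RTT = 5 + 100 = 105 ms
Need W * Ttrans >= Ttrans + RTT  ->  W >= (Ttrans + RTT) / Ttrans
(Ttrans + RTT) / Ttrans = 105 / 5 = 21
W_min = ceil(21) = 21

21


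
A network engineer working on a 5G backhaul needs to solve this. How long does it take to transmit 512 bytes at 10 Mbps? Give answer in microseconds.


Given: packet = 512 bytes, bandwidth = 10 Mbps
Packet in bits = 512 * 8 = 4096 bits
Bandwidth = 10 * 10^6 = 10000000 bps
Time = 4096 / 10000000 seconds
Time in us = 4096 * 10^6 / 10000000 = 409.6

409.6


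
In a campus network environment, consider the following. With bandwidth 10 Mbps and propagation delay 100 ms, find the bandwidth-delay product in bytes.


Given: bandwidth = 10 Mbps, delay = 100 ms
BDP in bits = 10 * 10^6 * 100 / 1000
BDP in bits = 1000000
BDP in bytes = 1000000 / 8 = 125000

125000


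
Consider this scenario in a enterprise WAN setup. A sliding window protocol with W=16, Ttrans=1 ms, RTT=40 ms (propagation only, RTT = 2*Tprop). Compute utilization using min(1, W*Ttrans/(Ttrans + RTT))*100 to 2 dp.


Given: W = 16, Ttrans = 1 ms, RTT = 40 ms (= 2 * Tprop, Tprop = 20 ms)
Cycle time = Ttrans + RTT = 1 + 40 = 41 ms (first packet sent until its ACK returns)
W * Ttrans = 16 * 1 = 16 ms of sending per cycle
W * Ttrans / (Ttrans + RTT) = 16 / 41 = 0.390244
U = min(1, 0.390244) = 0.390244
U% = 39.02%

39.02


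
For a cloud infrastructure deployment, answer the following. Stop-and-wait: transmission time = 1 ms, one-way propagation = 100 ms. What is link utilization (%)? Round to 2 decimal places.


Given: Ttrans = 1 ms, Tprop = 100 ms
RTT = 2 * Tprop = 2 * 100 = 200 ms
U = Ttrans / (Ttrans + RTT)
U = 1 / (1 + 200)
U = 1 / 201 = 0.004975
U% = 0.50%

0.50


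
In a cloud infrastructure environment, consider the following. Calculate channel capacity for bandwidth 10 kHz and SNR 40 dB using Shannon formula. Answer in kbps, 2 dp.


Given: B = 10 kHz, SNR = 40 dB
SNR linear = 10^(40/10) = 10000
1 + SNR = 10001
log2(10001) = 13.2878566418
C = 10 * 1000 * 13.2878566418 = 132878.5664 bps
C = 132.878566 kbps -> 132.88 kbps (2 dp)

132.88


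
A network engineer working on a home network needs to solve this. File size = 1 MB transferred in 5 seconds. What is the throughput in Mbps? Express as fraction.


Given: file = 1 MB, time = 5 s
File in Mb = 1 * 8 = 8 Mb
Throughput = 8 / 5 Mbps
Throughput = 8/5 Mbps

8/5


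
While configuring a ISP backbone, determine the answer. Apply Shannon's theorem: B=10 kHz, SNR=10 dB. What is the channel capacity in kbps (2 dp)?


Given: B = 10 kHz, SNR = 10 dB
SNR linear = 10^(10/10) = 10
1 + SNR = 11
log2(11) = 3.4594316186
C = 10 * 1000 * 3.4594316186 = 34594.3162 bps
C = 34.594316 kbps -> 34.59 kbps (2 dp)

34.59


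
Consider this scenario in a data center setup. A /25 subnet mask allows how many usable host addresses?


Given: subnet mask /25
Host bits = 32 - 25 = 7
Total addresses = 2^7 = 128
Usable hosts = 128 - 2 (network + broadcast) = 126

126


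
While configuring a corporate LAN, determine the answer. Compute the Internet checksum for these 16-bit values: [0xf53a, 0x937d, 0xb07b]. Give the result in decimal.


Given words: [0xf53a, 0x937d, 0xb07b]
Step 1: Sum all words
Raw sum = 62778 + 37757 + 45179 = 145714
Step 2: Fold carry: (14642 + 2) = 14644
One's complement = ~14644 & 0xFFFF = 50891

50891


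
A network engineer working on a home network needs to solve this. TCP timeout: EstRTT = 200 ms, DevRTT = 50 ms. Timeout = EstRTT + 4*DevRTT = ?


Given: EstRTT = 200 ms, DevRTT = 50 ms
Timeout = EstRTT + 4 * DevRTT
4 * DevRTT = 4 * 50 = 200
Timeout = 200 + 200 = 400 ms

400


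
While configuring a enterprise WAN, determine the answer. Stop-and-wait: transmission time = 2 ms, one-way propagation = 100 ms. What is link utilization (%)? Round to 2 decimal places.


Given: Ttrans = 2 ms, Tprop = 100 ms
RTT = 2 * Tprop = 2 * 100 = 200 ms
U = Ttrans / (Ttrans + RTT)
U = 2 / (2 + 200)
U = 2 / 202 = 0.009901
U% = 0.99%

0.99


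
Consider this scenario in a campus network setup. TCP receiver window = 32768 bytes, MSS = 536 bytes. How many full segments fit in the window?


Given: RWND = 32768 bytes, MSS = 536 bytes
Full segments = floor(RWND / MSS)
Full segments = floor(32768 / 536)
Full segments = floor(61.1343) = 61

61


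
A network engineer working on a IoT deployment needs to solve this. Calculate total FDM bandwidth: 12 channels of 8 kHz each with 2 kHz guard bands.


Given: 12 channels, 8 kHz each, guard = 2 kHz
Channel bandwidth = 12 * 8 = 96 kHz
Guard bands = 11 gaps * 2 kHz = 22 kHz
Total = 96 + 22 = 118 kHz

118


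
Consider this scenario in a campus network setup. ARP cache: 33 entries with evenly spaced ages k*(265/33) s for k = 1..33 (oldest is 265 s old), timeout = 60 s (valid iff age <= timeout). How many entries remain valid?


Ages are k * 265/33 s for k = 1..33 (spacing = 8.0303 s).
Entry k is valid iff k * 265/33 <= 60 iff k <= 33 * 60 / 265 = 7.4717
n_valid = floor(7.4717) = 7
(n_stale = 33 - 7 = 26)

7


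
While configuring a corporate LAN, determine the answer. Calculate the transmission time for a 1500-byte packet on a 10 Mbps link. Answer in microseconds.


Given: packet = 1500 bytes, bandwidth = 10 Mbps
Packet in bits = 1500 * 8 = 12000 bits
Bandwidth = 10 * 10^6 = 10000000 bps
Time = 12000 / 10000000 seconds
Time in us = 12000 * 10^6 / 10000000 = 1200

1200


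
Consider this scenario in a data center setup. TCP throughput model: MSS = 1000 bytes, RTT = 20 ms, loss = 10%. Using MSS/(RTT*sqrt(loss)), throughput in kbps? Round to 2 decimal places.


Given: MSS = 1000 bytes, RTT = 20 ms, loss = 10%
RTT in seconds = 20 / 1000 = 0.02
Loss rate = 10% = 0.1
sqrt(loss) = sqrt(0.1) = 0.316227766017
Throughput (bytes/s) = 1000 / (0.02 * 0.316227766017) = 158113.8830
Throughput (kbps) = 158113.8830 * 8 / 1000 = 1264.911064 -> 1264.91 kbps (2 dp)

1264.91


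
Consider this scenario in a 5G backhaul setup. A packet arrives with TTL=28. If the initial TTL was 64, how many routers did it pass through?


Given: initial TTL = 64, received TTL = 28
Hops = initial TTL - received TTL
Hops = 64 - 28 = 36

36


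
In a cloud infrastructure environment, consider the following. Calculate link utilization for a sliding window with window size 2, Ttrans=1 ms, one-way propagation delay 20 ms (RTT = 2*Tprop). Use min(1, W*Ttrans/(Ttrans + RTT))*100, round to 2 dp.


Given: W = 2, Ttrans = 1 ms, RTT = 40 ms (= 2 * Tprop, Tprop = 20 ms)
Cycle time = Ttrans + RTT = 1 + 40 = 41 ms (first packet sent until its ACK returns)
W * Ttrans = 2 * 1 = 2 ms of sending per cycle
W * Ttrans / (Ttrans + RTT) = 2 / 41 = 0.048780
U = min(1, 0.048780) = 0.048780
U% = 4.88%

4.88


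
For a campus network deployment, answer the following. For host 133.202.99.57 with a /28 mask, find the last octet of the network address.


Given: IP = 133.202.99.57, prefix = /28
Subnet mask = 255.255.255.240
Last octet of IP: 57
Last octet of mask: 240
Network last octet = 57 AND 240 = 48

48


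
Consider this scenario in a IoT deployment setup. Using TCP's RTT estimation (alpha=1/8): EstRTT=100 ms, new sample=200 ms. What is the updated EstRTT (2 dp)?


Given: EstRTT = 100 ms, SampleRTT = 200 ms, alpha = 1/8
New EstRTT = (1 - alpha) * EstRTT + alpha * SampleRTT
(7/8) * 100 = 87.5
(1/8) * 200 = 25
New EstRTT = 87.5 + 25 = 112.5 ms -> 112.50 ms (2 dp)

112.50


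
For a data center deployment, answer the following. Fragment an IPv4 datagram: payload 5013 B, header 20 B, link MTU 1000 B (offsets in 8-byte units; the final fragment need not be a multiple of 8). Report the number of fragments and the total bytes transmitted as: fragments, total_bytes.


Max data per non-final fragment = floor((MTU - header)/8)*8 = floor((1000 - 20)/8)*8 = floor(980/8)*8 = 976 B
Final fragment needs no 8-byte alignment: it can carry up to MTU - header = 980 B
Non-final fragments needed = ceil((payload - 980) / 976) = ceil(4033/976) = ceil(4.1322) = 5
Number of fragments = 5 + 1 = 6
Fragment sizes (data): 5 * 976 B + 133 B (last, 133 <= 980 OK)
Total bytes sent = payload + n_frags * header = 5013 + 6*20 = 5013 + 120 = 5133 B

6, 5133


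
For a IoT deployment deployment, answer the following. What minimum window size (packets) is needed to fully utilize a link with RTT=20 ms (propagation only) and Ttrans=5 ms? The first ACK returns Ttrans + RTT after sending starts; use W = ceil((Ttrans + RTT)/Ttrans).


Given: Ttrans = 5 ms, RTT = 20 ms (= 2 * Tprop, Tprop = 10 ms)
Time until first ACK returns = Ttrans + RTT = 5 + 20 = 25 ms
Need W * Ttrans >= Ttrans + RTT  ->  W >= (Ttrans + RTT) / Ttrans
(Ttrans + RTT) / Ttrans = 25 / 5 = 5
W_min = ceil(5) = 5

5


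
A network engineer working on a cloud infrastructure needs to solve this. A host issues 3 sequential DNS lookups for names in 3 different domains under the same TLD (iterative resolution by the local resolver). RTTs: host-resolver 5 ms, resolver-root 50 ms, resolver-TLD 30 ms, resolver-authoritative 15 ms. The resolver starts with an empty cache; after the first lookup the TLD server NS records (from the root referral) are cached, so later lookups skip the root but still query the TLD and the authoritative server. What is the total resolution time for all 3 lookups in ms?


Lookup 1 (cold cache): local + root + TLD + auth = 5 + 50 + 30 + 15 = 100 ms
Lookups 2..3 (TLD NS cached -> skip root; new domain -> still ask TLD and auth): local + TLD + auth = 5 + 30 + 15 = 50 ms each
Remaining 2 lookups: 2 * 50 = 100 ms
Total = 100 + 100 = 200 ms

200


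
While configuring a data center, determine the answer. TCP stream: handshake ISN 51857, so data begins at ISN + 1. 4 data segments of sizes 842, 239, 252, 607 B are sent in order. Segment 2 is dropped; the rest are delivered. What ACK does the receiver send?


SYN uses sequence number 51857; first data byte = ISN + 1 = 51858.
Segment 1: SEQ = 51858, len = 842 B, covers [51858, 52699]
Segment 2: SEQ = 52700, len = 239 B, covers [52700, 52938] [LOST]
Segment 3: SEQ = 52939, len = 252 B, covers [52939, 53190]
Segment 4: SEQ = 53191, len = 607 B, covers [53191, 53797]
In-order data received: bytes [51858, 52699] (segments 1..1).
Segment 2 missing -> gap begins at byte 52700; later segments buffered out of order.
Cumulative ACK = next expected in-order byte = 51858 + 842 = 52700

52700


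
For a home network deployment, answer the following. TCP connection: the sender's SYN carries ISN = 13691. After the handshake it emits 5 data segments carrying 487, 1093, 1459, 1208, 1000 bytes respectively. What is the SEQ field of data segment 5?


The SYN occupies sequence number ISN = 13691, so the first data byte is ISN + 1 = 13692.
SEQ of data segment i = (ISN + 1) + sum of payload sizes of segments 1..i-1.
Segment 1: SEQ = 13692, payload = 487 bytes
Segment 2: SEQ = 14179, payload = 1093 bytes
Segment 3: SEQ = 15272, payload = 1459 bytes
Segment 4: SEQ = 16731, payload = 1208 bytes
Segment 5: SEQ = 17939, payload = 1000 bytes
SEQ of segment 5 = 13692 + 487 + 1093 + 1459 + 1208 = 17939

17939


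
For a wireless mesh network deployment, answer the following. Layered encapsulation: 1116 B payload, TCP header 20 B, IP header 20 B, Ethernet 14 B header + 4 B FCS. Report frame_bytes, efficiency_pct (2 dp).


TCP segment = 1116 + 20 = 1136 B
IP packet = 1136 + 20 = 1156 B
Ethernet frame = 1156 + 14 + 4 = 1174 B
Efficiency = app / frame = 1116 / 1174 = 0.950596 = 95.0596% -> 95.06% (2 dp)

1174, 95.06


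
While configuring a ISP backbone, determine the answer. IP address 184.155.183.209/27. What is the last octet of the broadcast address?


Given: IP = 184.155.183.209, prefix = /27
Host bits = 32 - 27 = 5
Network last octet = 209 AND mask = 192
Host part size = 2^5 - 1 = 31
Broadcast last octet = 192 OR 31 = 223

223


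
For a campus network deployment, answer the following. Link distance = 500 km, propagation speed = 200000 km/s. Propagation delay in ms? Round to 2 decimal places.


Given: distance = 500 km, speed = 200000 km/s
Delay = distance / speed = 500 / 200000 seconds
Delay in ms = 500 * 1000 / 200000
Delay = 2.5000 ms
Rounded to 2 dp = 2.50 ms

2.50


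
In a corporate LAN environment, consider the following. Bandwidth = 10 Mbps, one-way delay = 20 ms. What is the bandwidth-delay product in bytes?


Given: bandwidth = 10 Mbps, delay = 20 ms
BDP in bits = 10 * 10^6 * 20 / 1000
BDP in bits = 200000
BDP in bytes = 200000 / 8 = 25000

25000


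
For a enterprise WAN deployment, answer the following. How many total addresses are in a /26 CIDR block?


Given: CIDR prefix /26
Host bits = 32 - 26 = 6
Total addresses = 2^6 = 64

64


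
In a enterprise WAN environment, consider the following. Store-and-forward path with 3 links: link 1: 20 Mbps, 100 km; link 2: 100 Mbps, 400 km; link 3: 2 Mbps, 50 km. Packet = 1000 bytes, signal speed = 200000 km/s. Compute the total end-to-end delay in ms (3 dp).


Packet = 1000 bytes = 8000 bits. Store-and-forward: sum (t_trans + t_prop) per link.
Link 1: t_trans = 8000/(20*10^6) s = 0.4000 ms; t_prop = 100/200000 s = 0.5000 ms; subtotal = 0.9000 ms
Link 2: t_trans = 8000/(100*10^6) s = 0.0800 ms; t_prop = 400/200000 s = 2.0000 ms; subtotal = 2.0800 ms
Link 3: t_trans = 8000/(2*10^6) s = 4.0000 ms; t_prop = 50/200000 s = 0.2500 ms; subtotal = 4.2500 ms
End-to-end = 0.9000 + 2.0800 + 4.2500 = 7.2300 ms -> 7.230 ms (3 dp)

7.230


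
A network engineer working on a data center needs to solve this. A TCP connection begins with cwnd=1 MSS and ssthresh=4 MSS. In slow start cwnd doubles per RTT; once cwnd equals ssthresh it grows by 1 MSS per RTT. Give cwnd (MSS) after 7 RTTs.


RTT 0: cwnd = 1 MSS (initial)
RTT 1: cwnd = 2 MSS (slow start, doubled)
RTT 2: cwnd = 4 MSS (slow start, doubled)
RTT 3: cwnd = 5 MSS (congestion avoidance, +1)
RTT 4: cwnd = 6 MSS (congestion avoidance, +1)
RTT 5: cwnd = 7 MSS (congestion avoidance, +1)
RTT 6: cwnd = 8 MSS (congestion avoidance, +1)
RTT 7: cwnd = 9 MSS (congestion avoidance, +1)

9


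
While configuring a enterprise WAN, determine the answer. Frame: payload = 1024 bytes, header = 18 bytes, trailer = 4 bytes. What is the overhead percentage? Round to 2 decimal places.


Given: payload = 1024 B, header = 18 B, trailer = 4 B
Overhead bytes = header + trailer = 18 + 4 = 22
Total frame = payload + overhead = 1024 + 22 = 1046
Overhead % = 22 / 1046 * 100 = 2.1033% -> 2.10% (2 dp)

2.10


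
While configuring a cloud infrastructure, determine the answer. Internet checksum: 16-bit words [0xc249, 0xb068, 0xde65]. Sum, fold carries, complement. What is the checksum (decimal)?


Given words: [0xc249, 0xb068, 0xde65]
Step 1: Sum all words
Raw sum = 49737 + 45160 + 56933 = 151830
Step 2: Fold carry: (20758 + 2) = 20760
One's complement = ~20760 & 0xFFFF = 44775

44775


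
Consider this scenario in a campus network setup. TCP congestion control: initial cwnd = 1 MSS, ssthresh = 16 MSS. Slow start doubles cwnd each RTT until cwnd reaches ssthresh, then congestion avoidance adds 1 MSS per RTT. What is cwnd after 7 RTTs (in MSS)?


RTT 0: cwnd = 1 MSS (initial)
RTT 1: cwnd = 2 MSS (slow start, doubled)
RTT 2: cwnd = 4 MSS (slow start, doubled)
RTT 3: cwnd = 8 MSS (slow start, doubled)
RTT 4: cwnd = 16 MSS (slow start, doubled)
RTT 5: cwnd = 17 MSS (congestion avoidance, +1)
RTT 6: cwnd = 18 MSS (congestion avoidance, +1)
RTT 7: cwnd = 19 MSS (congestion avoidance, +1)

19


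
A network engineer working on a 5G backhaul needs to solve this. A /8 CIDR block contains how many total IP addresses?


Given: CIDR prefix /8
Host bits = 32 - 8 = 24
Total addresses = 2^24 = 16777216

16777216


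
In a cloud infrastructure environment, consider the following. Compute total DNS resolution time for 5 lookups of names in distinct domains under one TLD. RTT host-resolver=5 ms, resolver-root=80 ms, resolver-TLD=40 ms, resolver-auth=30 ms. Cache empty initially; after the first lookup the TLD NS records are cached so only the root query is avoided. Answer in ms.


Lookup 1 (cold cache): local + root + TLD + auth = 5 + 80 + 40 + 30 = 155 ms
Lookups 2..5 (TLD NS cached -> skip root; new domain -> still ask TLD and auth): local + TLD + auth = 5 + 40 + 30 = 75 ms each
Remaining 4 lookups: 4 * 75 = 300 ms
Total = 155 + 300 = 455 ms

455


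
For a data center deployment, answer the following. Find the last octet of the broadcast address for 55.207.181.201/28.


Given: IP = 55.207.181.201, prefix = /28
Host bits = 32 - 28 = 4
Network last octet = 201 AND mask = 192
Host part size = 2^4 - 1 = 15
Broadcast last octet = 192 OR 15 = 207

207


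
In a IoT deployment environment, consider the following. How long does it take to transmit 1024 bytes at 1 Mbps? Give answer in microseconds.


Given: packet = 1024 bytes, bandwidth = 1 Mbps
Packet in bits = 1024 * 8 = 8192 bits
Bandwidth = 1 * 10^6 = 1000000 bps
Time = 8192 / 1000000 seconds
Time in us = 8192 * 10^6 / 1000000 = 8192

8192


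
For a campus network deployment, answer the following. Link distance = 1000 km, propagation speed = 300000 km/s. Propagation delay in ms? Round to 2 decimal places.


Given: distance = 1000 km, speed = 300000 km/s
Delay = distance / speed = 1000 / 300000 seconds
Delay in ms = 1000 * 1000 / 300000
Delay = 3.3333 ms
Rounded to 2 dp = 3.33 ms

3.33


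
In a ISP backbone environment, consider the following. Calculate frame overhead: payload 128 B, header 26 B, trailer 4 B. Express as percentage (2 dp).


Given: payload = 128 B, header = 26 B, trailer = 4 B
Overhead bytes = header + trailer = 26 + 4 = 30
Total frame = payload + overhead = 128 + 30 = 158
Overhead % = 30 / 158 * 100 = 18.9873% -> 18.99% (2 dp)

18.99


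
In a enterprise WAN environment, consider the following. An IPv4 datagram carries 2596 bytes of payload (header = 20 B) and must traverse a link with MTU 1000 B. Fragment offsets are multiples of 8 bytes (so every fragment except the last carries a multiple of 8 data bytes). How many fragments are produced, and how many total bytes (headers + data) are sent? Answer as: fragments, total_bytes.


Max data per non-final fragment = floor((MTU - header)/8)*8 = floor((1000 - 20)/8)*8 = floor(980/8)*8 = 976 B
Final fragment needs no 8-byte alignment: it can carry up to MTU - header = 980 B
Non-final fragments needed = ceil((payload - 980) / 976) = ceil(1616/976) = ceil(1.6557) = 2
Number of fragments = 2 + 1 = 3
Fragment sizes (data): 2 * 976 B + 644 B (last, 644 <= 980 OK)
Total bytes sent = payload + n_frags * header = 2596 + 3*20 = 2596 + 60 = 2656 B

3, 2656


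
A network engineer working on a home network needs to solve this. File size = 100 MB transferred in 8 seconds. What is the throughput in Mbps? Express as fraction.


Given: file = 100 MB, time = 8 s
File in Mb = 100 * 8 = 800 Mb
Throughput = 800 / 8 Mbps
Throughput = 100 Mbps

100


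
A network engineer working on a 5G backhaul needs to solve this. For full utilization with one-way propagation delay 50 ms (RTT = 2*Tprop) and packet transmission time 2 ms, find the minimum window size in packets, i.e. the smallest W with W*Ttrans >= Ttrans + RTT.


Given: Ttrans = 2 ms, RTT = 100 ms (= 2 * Tprop, Tprop = 50 ms)
Time until first ACK returns = Ttrans + RTT = 2 + 100 = 102 ms
Need W * Ttrans >= Ttrans + RTT  ->  W >= (Ttrans + RTT) / Ttrans
(Ttrans + RTT) / Ttrans = 102 / 2 = 51
W_min = ceil(51) = 51

51


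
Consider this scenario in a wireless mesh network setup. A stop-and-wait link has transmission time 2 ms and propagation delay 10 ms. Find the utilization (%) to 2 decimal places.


Given: Ttrans = 2 ms, Tprop = 10 ms
RTT = 2 * Tprop = 2 * 10 = 20 ms
U = Ttrans / (Ttrans + RTT)
U = 2 / (2 + 20)
U = 2 / 22 = 0.090909
U% = 9.09%

9.09


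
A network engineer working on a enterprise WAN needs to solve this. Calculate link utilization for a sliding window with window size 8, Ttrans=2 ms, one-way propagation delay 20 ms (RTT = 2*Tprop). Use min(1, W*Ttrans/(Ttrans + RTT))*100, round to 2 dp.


Given: W = 8, Ttrans = 2 ms, RTT = 40 ms (= 2 * Tprop, Tprop = 20 ms)
Cycle time = Ttrans + RTT = 2 + 40 = 42 ms (first packet sent until its ACK returns)
W * Ttrans = 8 * 2 = 16 ms of sending per cycle
W * Ttrans / (Ttrans + RTT) = 16 / 42 = 0.380952
U = min(1, 0.380952) = 0.380952
U% = 38.10%

38.10


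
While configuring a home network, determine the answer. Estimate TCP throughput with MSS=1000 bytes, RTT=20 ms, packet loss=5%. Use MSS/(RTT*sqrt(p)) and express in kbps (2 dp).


Given: MSS = 1000 bytes, RTT = 20 ms, loss = 5%
RTT in seconds = 20 / 1000 = 0.02
Loss rate = 5% = 0.05
sqrt(loss) = sqrt(0.05) = 0.223606797750
Throughput (bytes/s) = 1000 / (0.02 * 0.223606797750) = 223606.7977
Throughput (kbps) = 223606.7977 * 8 / 1000 = 1788.854382 -> 1788.85 kbps (2 dp)

1788.85


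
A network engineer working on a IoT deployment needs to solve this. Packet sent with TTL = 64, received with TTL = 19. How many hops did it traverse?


Given: initial TTL = 64, received TTL = 19
Hops = initial TTL - received TTL
Hops = 64 - 19 = 45

45


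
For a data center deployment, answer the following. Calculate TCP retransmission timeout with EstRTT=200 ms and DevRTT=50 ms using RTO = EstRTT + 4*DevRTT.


Given: EstRTT = 200 ms, DevRTT = 50 ms
Timeout = EstRTT + 4 * DevRTT
4 * DevRTT = 4 * 50 = 200
Timeout = 200 + 200 = 400 ms

400


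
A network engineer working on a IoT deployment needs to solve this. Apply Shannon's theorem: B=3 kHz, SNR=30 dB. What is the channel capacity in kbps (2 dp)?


Given: B = 3 kHz, SNR = 30 dB
SNR linear = 10^(30/10) = 1000
1 + SNR = 1001
log2(1001) = 9.9672262588
C = 3 * 1000 * 9.9672262588 = 29901.6788 bps
C = 29.901679 kbps -> 29.90 kbps (2 dp)

29.90


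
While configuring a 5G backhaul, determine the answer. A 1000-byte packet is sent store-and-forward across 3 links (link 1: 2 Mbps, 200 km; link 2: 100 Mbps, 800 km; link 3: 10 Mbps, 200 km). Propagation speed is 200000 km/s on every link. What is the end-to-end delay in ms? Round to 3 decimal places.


Packet = 1000 bytes = 8000 bits. Store-and-forward: sum (t_trans + t_prop) per link.
Link 1: t_trans = 8000/(2*10^6) s = 4.0000 ms; t_prop = 200/200000 s = 1.0000 ms; subtotal = 5.0000 ms
Link 2: t_trans = 8000/(100*10^6) s = 0.0800 ms; t_prop = 800/200000 s = 4.0000 ms; subtotal = 4.0800 ms
Link 3: t_trans = 8000/(10*10^6) s = 0.8000 ms; t_prop = 200/200000 s = 1.0000 ms; subtotal = 1.8000 ms
End-to-end = 5.0000 + 4.0800 + 1.8000 = 10.8800 ms -> 10.880 ms (3 dp)

10.880


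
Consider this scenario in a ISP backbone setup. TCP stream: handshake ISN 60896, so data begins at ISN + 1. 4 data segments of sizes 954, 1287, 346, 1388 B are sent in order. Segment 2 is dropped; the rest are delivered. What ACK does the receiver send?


SYN uses sequence number 60896; first data byte = ISN + 1 = 60897.
Segment 1: SEQ = 60897, len = 954 B, covers [60897, 61850]
Segment 2: SEQ = 61851, len = 1287 B, covers [61851, 63137] [LOST]
Segment 3: SEQ = 63138, len = 346 B, covers [63138, 63483]
Segment 4: SEQ = 63484, len = 1388 B, covers [63484, 64871]
In-order data received: bytes [60897, 61850] (segments 1..1).
Segment 2 missing -> gap begins at byte 61851; later segments buffered out of order.
Cumulative ACK = next expected in-order byte = 60897 + 954 = 61851

61851


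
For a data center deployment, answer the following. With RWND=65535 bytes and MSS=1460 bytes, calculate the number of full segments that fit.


Given: RWND = 65535 bytes, MSS = 1460 bytes
Full segments = floor(RWND / MSS)
Full segments = floor(65535 / 1460)
Full segments = floor(44.887) = 44

44


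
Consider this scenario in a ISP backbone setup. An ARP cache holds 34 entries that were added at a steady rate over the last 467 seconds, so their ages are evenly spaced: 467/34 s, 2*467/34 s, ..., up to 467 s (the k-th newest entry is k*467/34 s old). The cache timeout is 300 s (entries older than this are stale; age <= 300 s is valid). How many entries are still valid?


Ages are k * 467/34 s for k = 1..34 (spacing = 13.7353 s).
Entry k is valid iff k * 467/34 <= 300 iff k <= 34 * 300 / 467 = 21.8415
n_valid = floor(21.8415) = 21
(n_stale = 34 - 21 = 13)

21


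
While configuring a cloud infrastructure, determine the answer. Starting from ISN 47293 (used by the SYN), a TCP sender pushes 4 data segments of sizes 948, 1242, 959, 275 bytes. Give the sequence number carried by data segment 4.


The SYN occupies sequence number ISN = 47293, so the first data byte is ISN + 1 = 47294.
SEQ of data segment i = (ISN + 1) + sum of payload sizes of segments 1..i-1.
Segment 1: SEQ = 47294, payload = 948 bytes
Segment 2: SEQ = 48242, payload = 1242 bytes
Segment 3: SEQ = 49484, payload = 959 bytes
Segment 4: SEQ = 50443, payload = 275 bytes
SEQ of segment 4 = 47294 + 948 + 1242 + 959 = 50443

50443


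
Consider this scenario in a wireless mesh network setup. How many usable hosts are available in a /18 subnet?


Given: subnet mask /18
Host bits = 32 - 18 = 14
Total addresses = 2^14 = 16384
Usable hosts = 16384 - 2 (network + broadcast) = 16382

16382


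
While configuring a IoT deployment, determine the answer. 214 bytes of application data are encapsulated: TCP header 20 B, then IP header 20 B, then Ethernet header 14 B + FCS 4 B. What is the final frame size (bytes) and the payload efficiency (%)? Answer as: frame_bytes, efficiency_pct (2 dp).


TCP segment = 214 + 20 = 234 B
IP packet = 234 + 20 = 254 B
Ethernet frame = 254 + 14 + 4 = 272 B
Efficiency = app / frame = 214 / 272 = 0.786765 = 78.6765% -> 78.68% (2 dp)

272, 78.68


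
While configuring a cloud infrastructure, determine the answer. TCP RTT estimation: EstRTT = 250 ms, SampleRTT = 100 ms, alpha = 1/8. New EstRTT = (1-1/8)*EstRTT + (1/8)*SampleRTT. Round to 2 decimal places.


Given: EstRTT = 250 ms, SampleRTT = 100 ms, alpha = 1/8
New EstRTT = (1 - alpha) * EstRTT + alpha * SampleRTT
(7/8) * 250 = 218.75
(1/8) * 100 = 12.5
New EstRTT = 218.75 + 12.5 = 231.25 ms -> 231.25 ms (2 dp)

231.25


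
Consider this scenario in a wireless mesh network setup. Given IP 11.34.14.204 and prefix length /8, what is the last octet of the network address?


Given: IP = 11.34.14.204, prefix = /8
Subnet mask = 255.0.0.0
Last octet of IP: 204
Last octet of mask: 0
Network last octet = 204 AND 0 = 0

0


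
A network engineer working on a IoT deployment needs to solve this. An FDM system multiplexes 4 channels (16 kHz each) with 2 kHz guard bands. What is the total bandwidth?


Given: 4 channels, 16 kHz each, guard = 2 kHz
Channel bandwidth = 4 * 16 = 64 kHz
Guard bands = 3 gaps * 2 kHz = 6 kHz
Total = 64 + 6 = 70 kHz

70


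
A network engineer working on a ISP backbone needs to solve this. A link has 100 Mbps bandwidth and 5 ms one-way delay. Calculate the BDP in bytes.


Given: bandwidth = 100 Mbps, delay = 5 ms
BDP in bits = 100 * 10^6 * 5 / 1000
BDP in bits = 500000
BDP in bytes = 500000 / 8 = 62500

62500


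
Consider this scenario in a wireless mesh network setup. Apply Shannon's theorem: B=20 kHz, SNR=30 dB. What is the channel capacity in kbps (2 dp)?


Given: B = 20 kHz, SNR = 30 dB
SNR linear = 10^(30/10) = 1000
1 + SNR = 1001
log2(1001) = 9.9672262588
C = 20 * 1000 * 9.9672262588 = 199344.5252 bps
C = 199.344525 kbps -> 199.34 kbps (2 dp)

199.34


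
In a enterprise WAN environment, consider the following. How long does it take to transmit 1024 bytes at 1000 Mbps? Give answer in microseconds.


Given: packet = 1024 bytes, bandwidth = 1000 Mbps
Packet in bits = 1024 * 8 = 8192 bits
Bandwidth = 1000 * 10^6 = 1000000000 bps
Time = 8192 / 1000000000 seconds
Time in us = 8192 * 10^6 / 1000000000 = 8.192

8.192


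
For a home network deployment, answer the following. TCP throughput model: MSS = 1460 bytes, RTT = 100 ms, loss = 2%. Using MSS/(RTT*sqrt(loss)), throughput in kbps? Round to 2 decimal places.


Given: MSS = 1460 bytes, RTT = 100 ms, loss = 2%
RTT in seconds = 100 / 1000 = 0.1
Loss rate = 2% = 0.02
sqrt(loss) = sqrt(0.02) = 0.141421356237
Throughput (bytes/s) = 1460 / (0.1 * 0.141421356237) = 103237.5901
Throughput (kbps) = 103237.5901 * 8 / 1000 = 825.900720 -> 825.90 kbps (2 dp)

825.90


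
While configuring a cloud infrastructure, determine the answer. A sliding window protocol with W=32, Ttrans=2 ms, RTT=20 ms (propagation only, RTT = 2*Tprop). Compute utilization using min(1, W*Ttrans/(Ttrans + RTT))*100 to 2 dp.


Given: W = 32, Ttrans = 2 ms, RTT = 20 ms (= 2 * Tprop, Tprop = 10 ms)
Cycle time = Ttrans + RTT = 2 + 20 = 22 ms (first packet sent until its ACK returns)
W * Ttrans = 32 * 2 = 64 ms of sending per cycle
W * Ttrans / (Ttrans + RTT) = 64 / 22 = 2.909091
U = min(1, 2.909091) = 1.000000
U% = 100.00%

100.00


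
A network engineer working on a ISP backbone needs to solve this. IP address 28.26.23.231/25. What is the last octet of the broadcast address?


Given: IP = 28.26.23.231, prefix = /25
Host bits = 32 - 25 = 7
Network last octet = 231 AND mask = 128
Host part size = 2^7 - 1 = 127
Broadcast last octet = 128 OR 127 = 255

255


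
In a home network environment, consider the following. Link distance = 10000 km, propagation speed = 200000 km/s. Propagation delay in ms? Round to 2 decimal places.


Given: distance = 10000 km, speed = 200000 km/s
Delay = distance / speed = 10000 / 200000 seconds
Delay in ms = 10000 * 1000 / 200000
Delay = 50.0000 ms
Rounded to 2 dp = 50.00 ms

50.00


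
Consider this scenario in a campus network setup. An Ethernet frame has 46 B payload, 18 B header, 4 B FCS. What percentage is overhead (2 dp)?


Given: payload = 46 B, header = 18 B, trailer = 4 B
Overhead bytes = header + trailer = 18 + 4 = 22
Total frame = payload + overhead = 46 + 22 = 68
Overhead % = 22 / 68 * 100 = 32.3529% -> 32.35% (2 dp)

32.35


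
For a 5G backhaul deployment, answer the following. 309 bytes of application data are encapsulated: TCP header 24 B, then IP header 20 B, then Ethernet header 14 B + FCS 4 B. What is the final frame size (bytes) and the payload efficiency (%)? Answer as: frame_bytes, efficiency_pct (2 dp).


TCP segment = 309 + 24 = 333 B
IP packet = 333 + 20 = 353 B
Ethernet frame = 353 + 14 + 4 = 371 B
Efficiency = app / frame = 309 / 371 = 0.832884 = 83.2884% -> 83.29% (2 dp)

371, 83.29


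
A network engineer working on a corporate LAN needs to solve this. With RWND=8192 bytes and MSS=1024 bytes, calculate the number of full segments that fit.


Given: RWND = 8192 bytes, MSS = 1024 bytes
Full segments = floor(RWND / MSS)
Full segments = floor(8192 / 1024)
Full segments = floor(8.0) = 8

8


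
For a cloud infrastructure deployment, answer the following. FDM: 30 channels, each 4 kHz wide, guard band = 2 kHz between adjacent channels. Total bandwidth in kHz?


Given: 30 channels, 4 kHz each, guard = 2 kHz
Channel bandwidth = 30 * 4 = 120 kHz
Guard bands = 29 gaps * 2 kHz = 58 kHz
Total = 120 + 58 = 178 kHz

178


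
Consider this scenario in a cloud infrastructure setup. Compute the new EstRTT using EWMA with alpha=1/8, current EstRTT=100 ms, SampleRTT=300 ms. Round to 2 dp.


Given: EstRTT = 100 ms, SampleRTT = 300 ms, alpha = 1/8
New EstRTT = (1 - alpha) * EstRTT + alpha * SampleRTT
(7/8) * 100 = 87.5
(1/8) * 300 = 37.5
New EstRTT = 87.5 + 37.5 = 125 ms -> 125.00 ms (2 dp)

125.00


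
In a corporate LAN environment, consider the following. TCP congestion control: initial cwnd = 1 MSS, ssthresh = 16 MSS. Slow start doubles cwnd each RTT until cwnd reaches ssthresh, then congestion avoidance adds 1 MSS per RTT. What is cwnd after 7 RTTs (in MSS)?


RTT 0: cwnd = 1 MSS (initial)
RTT 1: cwnd = 2 MSS (slow start, doubled)
RTT 2: cwnd = 4 MSS (slow start, doubled)
RTT 3: cwnd = 8 MSS (slow start, doubled)
RTT 4: cwnd = 16 MSS (slow start, doubled)
RTT 5: cwnd = 17 MSS (congestion avoidance, +1)
RTT 6: cwnd = 18 MSS (congestion avoidance, +1)
RTT 7: cwnd = 19 MSS (congestion avoidance, +1)

19


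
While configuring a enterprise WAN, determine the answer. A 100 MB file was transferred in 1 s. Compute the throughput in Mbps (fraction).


Given: file = 100 MB, time = 1 s
File in Mb = 100 * 8 = 800 Mb
Throughput = 800 / 1 Mbps
Throughput = 800 Mbps

800


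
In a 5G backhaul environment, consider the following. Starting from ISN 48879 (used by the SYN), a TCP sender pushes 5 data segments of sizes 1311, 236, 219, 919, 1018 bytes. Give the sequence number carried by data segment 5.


The SYN occupies sequence number ISN = 48879, so the first data byte is ISN + 1 = 48880.
SEQ of data segment i = (ISN + 1) + sum of payload sizes of segments 1..i-1.
Segment 1: SEQ = 48880, payload = 1311 bytes
Segment 2: SEQ = 50191, payload = 236 bytes
Segment 3: SEQ = 50427, payload = 219 bytes
Segment 4: SEQ = 50646, payload = 919 bytes
Segment 5: SEQ = 51565, payload = 1018 bytes
SEQ of segment 5 = 48880 + 1311 + 236 + 219 + 919 = 51565

51565


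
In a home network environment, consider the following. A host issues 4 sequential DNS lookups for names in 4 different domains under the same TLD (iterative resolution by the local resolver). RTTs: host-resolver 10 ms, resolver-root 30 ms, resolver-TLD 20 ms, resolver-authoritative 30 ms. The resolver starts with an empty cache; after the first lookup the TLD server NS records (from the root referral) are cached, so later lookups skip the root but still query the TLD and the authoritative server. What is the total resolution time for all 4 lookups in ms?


Lookup 1 (cold cache): local + root + TLD + auth = 10 + 30 + 20 + 30 = 90 ms
Lookups 2..4 (TLD NS cached -> skip root; new domain -> still ask TLD and auth): local + TLD + auth = 10 + 20 + 30 = 60 ms each
Remaining 3 lookups: 3 * 60 = 180 ms
Total = 90 + 180 = 270 ms

270


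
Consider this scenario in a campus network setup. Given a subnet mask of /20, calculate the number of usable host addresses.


Given: subnet mask /20
Host bits = 32 - 20 = 12
Total addresses = 2^12 = 4096
Usable hosts = 4096 - 2 (network + broadcast) = 4094

4094


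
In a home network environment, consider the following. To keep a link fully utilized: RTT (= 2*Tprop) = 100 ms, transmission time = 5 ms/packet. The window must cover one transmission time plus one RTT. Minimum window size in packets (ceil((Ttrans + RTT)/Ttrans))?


Given: Ttrans = 5 ms, RTT = 100 ms (= 2 * Tprop, Tprop = 50 ms)
Time until first ACK returns = Ttrans + RTT = 5 + 100 = 105 ms
Need W * Ttrans >= Ttrans + RTT  ->  W >= (Ttrans + RTT) / Ttrans
(Ttrans + RTT) / Ttrans = 105 / 5 = 21
W_min = ceil(21) = 21

21


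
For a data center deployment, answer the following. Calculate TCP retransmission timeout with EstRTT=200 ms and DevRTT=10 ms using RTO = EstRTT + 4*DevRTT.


Given: EstRTT = 200 ms, DevRTT = 10 ms
Timeout = EstRTT + 4 * DevRTT
4 * DevRTT = 4 * 10 = 40
Timeout = 200 + 40 = 240 ms

240


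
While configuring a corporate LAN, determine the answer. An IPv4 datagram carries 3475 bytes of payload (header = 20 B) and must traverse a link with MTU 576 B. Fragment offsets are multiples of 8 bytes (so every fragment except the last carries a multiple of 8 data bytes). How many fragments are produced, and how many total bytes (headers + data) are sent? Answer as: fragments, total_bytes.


Max data per non-final fragment = floor((MTU - header)/8)*8 = floor((576 - 20)/8)*8 = floor(556/8)*8 = 552 B
Final fragment needs no 8-byte alignment: it can carry up to MTU - header = 556 B
Non-final fragments needed = ceil((payload - 556) / 552) = ceil(2919/552) = ceil(5.2880) = 6
Number of fragments = 6 + 1 = 7
Fragment sizes (data): 6 * 552 B + 163 B (last, 163 <= 556 OK)
Total bytes sent = payload + n_frags * header = 3475 + 7*20 = 3475 + 140 = 3615 B

7, 3615


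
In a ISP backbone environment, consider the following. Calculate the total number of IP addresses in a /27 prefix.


Given: CIDR prefix /27
Host bits = 32 - 27 = 5
Total addresses = 2^5 = 32

32


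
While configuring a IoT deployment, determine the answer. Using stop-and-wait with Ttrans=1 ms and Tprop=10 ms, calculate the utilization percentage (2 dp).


Given: Ttrans = 1 ms, Tprop = 10 ms
RTT = 2 * Tprop = 2 * 10 = 20 ms
U = Ttrans / (Ttrans + RTT)
U = 1 / (1 + 20)
U = 1 / 21 = 0.047619
U% = 4.76%

4.76
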